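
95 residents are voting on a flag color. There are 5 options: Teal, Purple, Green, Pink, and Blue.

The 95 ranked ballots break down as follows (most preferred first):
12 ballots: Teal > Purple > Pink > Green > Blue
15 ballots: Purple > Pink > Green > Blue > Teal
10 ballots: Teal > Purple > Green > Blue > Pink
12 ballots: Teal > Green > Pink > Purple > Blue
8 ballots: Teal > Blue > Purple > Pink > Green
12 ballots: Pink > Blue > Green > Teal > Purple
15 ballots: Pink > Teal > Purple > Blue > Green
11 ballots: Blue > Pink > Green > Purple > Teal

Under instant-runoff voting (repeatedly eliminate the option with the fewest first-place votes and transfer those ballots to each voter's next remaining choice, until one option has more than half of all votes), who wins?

Round 1: Teal 42, Purple 15, Green 0, Pink 27, Blue 11. Green eliminated.
Round 2: Teal 42, Purple 15, Pink 27, Blue 11. Blue eliminated.
Round 3: Teal 42, Purple 15, Pink 38. Purple eliminated.
Round 4: Teal 42, Pink 53. Pink has a majority (≥48).

Pink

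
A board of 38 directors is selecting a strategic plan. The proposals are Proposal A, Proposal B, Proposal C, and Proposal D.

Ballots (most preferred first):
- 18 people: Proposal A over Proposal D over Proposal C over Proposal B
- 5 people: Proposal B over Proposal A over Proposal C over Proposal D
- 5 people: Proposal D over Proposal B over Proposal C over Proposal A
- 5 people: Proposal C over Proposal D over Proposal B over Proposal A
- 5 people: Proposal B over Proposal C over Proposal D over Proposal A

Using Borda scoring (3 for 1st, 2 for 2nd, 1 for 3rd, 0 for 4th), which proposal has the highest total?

Proposal D

Proposal A: 18×3 + 5×2 + 5×0 + 5×0 + 5×0 = 64
Proposal B: 18×0 + 5×3 + 5×2 + 5×1 + 5×3 = 45
Proposal C: 18×1 + 5×1 + 5×1 + 5×3 + 5×2 = 53
Proposal D: 18×2 + 5×0 + 5×3 + 5×2 + 5×1 = 66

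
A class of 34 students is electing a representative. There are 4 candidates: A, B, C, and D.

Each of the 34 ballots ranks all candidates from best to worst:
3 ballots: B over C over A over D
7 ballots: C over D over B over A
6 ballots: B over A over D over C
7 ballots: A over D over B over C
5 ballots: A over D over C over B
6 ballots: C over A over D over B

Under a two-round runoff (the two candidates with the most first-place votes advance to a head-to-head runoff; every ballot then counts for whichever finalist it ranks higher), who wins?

A

Round 1 first-place votes: A 12, B 9, C 13, D 0. C and A advance.
Runoff: C is ranked above A on 16 ballots, A above C on 18.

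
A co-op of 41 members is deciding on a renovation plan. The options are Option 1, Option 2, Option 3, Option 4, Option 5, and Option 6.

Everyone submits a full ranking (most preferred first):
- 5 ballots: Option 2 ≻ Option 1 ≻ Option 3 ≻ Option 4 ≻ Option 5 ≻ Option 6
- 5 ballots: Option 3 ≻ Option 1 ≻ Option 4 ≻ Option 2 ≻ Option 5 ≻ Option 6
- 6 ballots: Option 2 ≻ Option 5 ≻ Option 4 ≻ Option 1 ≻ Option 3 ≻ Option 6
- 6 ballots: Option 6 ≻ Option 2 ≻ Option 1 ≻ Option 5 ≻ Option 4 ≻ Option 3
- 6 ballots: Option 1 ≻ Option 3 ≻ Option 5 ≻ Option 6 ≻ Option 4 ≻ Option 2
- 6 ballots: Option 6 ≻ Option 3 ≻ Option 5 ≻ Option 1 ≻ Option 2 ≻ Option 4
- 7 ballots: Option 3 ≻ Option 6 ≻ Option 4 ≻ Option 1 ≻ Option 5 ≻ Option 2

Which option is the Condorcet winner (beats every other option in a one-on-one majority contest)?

Option 1

Option 1 vs Option 2: 24–17
Option 1 vs Option 3: 23–18
Option 1 vs Option 4: 28–13
Option 1 vs Option 5: 29–12
Option 1 vs Option 6: 22–19
Option 1 beats every other option.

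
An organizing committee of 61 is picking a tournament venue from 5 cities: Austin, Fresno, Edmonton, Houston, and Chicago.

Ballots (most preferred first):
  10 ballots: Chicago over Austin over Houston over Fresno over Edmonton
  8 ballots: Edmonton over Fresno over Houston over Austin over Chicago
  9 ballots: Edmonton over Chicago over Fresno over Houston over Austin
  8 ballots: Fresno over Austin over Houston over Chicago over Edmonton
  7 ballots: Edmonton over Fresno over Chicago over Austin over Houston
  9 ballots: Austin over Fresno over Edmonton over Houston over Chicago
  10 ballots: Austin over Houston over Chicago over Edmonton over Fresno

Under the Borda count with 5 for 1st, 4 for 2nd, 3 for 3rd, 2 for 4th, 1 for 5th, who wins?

Austin: 10×4 + 8×2 + 9×1 + 8×4 + 7×2 + 9×5 + 10×5 = 206
Fresno: 10×2 + 8×4 + 9×3 + 8×5 + 7×4 + 9×4 + 10×1 = 193
Edmonton: 10×1 + 8×5 + 9×5 + 8×1 + 7×5 + 9×3 + 10×2 = 185
Houston: 10×3 + 8×3 + 9×2 + 8×3 + 7×1 + 9×2 + 10×4 = 161
Chicago: 10×5 + 8×1 + 9×4 + 8×2 + 7×3 + 9×1 + 10×3 = 170

Austin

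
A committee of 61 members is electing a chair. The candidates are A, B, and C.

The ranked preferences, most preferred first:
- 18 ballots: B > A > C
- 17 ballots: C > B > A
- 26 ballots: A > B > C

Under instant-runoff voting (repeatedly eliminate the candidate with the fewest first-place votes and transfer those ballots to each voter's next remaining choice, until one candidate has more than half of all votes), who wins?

B

Round 1: A 26, B 18, C 17. C eliminated.
Round 2: A 26, B 35. B has a majority (≥31).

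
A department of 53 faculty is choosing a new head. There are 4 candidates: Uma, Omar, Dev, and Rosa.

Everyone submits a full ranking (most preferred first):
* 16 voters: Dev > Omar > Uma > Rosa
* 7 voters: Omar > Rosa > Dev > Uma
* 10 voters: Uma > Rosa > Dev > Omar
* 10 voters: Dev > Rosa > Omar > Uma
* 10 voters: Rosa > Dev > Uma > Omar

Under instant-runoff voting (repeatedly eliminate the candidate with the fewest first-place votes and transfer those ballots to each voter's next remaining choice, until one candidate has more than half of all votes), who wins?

Rosa

Round 1: Uma 10, Omar 7, Dev 26, Rosa 10. Omar eliminated.
Round 2: Uma 10, Dev 26, Rosa 17. Uma eliminated.
Round 3: Dev 26, Rosa 27. Rosa has a majority (≥27).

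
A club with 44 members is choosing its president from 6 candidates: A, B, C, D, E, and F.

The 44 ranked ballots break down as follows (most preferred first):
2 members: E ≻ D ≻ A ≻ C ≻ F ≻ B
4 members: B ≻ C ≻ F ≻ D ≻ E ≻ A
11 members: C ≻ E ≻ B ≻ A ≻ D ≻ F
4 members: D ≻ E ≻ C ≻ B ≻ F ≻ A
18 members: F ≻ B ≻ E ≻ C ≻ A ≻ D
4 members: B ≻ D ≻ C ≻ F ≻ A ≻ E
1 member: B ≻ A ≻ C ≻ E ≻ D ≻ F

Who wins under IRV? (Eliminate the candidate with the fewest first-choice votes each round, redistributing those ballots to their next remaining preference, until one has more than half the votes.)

C

Round 1: A 0, B 9, C 11, D 4, E 2, F 18. A eliminated.
Round 2: B 9, C 11, D 4, E 2, F 18. E eliminated.
Round 3: B 9, C 11, D 6, F 18. D eliminated.
Round 4: B 9, C 17, F 18. B eliminated.
Round 5: C 26, F 18. C has a majority (≥23).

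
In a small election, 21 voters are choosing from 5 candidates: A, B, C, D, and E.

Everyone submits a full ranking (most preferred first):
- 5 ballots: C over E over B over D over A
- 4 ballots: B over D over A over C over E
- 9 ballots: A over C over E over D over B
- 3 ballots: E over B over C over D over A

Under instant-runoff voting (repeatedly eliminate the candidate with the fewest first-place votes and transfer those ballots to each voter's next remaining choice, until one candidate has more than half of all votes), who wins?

Round 1: A 9, B 4, C 5, D 0, E 3. D eliminated.
Round 2: A 9, B 4, C 5, E 3. E eliminated.
Round 3: A 9, B 7, C 5. C eliminated.
Round 4: A 9, B 12. B has a majority (≥11).

B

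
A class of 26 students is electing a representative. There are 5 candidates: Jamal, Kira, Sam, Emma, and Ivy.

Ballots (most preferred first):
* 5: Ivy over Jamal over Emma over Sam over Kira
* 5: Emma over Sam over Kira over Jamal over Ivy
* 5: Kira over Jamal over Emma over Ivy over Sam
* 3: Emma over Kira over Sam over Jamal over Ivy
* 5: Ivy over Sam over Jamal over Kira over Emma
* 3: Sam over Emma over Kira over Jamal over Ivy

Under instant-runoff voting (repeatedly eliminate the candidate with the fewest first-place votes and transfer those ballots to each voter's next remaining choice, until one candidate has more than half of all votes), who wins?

Round 1: Jamal 0, Kira 5, Sam 3, Emma 8, Ivy 10. Jamal eliminated.
Round 2: Kira 5, Sam 3, Emma 8, Ivy 10. Sam eliminated.
Round 3: Kira 5, Emma 11, Ivy 10. Kira eliminated.
Round 4: Emma 16, Ivy 10. Emma has a majority (≥14).

Emma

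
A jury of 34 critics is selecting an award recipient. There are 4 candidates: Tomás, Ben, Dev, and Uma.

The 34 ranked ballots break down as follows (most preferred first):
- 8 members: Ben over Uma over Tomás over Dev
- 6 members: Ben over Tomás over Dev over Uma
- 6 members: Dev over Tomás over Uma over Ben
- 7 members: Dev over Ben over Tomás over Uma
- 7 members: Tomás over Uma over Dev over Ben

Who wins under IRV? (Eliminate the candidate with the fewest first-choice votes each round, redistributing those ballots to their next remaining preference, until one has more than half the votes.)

Round 1: Tomás 7, Ben 14, Dev 13, Uma 0. Uma eliminated.
Round 2: Tomás 7, Ben 14, Dev 13. Tomás eliminated.
Round 3: Ben 14, Dev 20. Dev has a majority (≥18).

Dev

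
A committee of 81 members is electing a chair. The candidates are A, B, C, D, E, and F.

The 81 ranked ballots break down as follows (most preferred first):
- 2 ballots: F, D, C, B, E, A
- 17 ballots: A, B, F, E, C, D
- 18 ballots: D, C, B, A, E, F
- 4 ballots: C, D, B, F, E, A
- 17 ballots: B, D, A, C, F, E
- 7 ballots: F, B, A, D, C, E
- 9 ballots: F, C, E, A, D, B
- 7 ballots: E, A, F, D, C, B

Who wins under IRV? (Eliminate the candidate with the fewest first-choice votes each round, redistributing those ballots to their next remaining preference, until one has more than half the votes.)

D

Round 1: A 17, B 17, C 4, D 18, E 7, F 18. C eliminated.
Round 2: A 17, B 17, D 22, E 7, F 18. E eliminated.
Round 3: A 24, B 17, D 22, F 18. B eliminated.
Round 4: A 24, D 39, F 18. F eliminated.
Round 5: A 40, D 41. D has a majority (≥41).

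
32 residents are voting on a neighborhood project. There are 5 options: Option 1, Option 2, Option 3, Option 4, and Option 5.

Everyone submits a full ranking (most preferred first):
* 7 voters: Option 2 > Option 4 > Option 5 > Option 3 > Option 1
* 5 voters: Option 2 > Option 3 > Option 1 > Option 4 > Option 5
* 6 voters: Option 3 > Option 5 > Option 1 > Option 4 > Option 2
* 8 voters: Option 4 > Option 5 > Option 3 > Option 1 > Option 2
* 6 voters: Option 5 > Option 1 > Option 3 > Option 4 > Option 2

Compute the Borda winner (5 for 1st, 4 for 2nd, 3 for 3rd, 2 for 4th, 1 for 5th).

Option 5

Option 1: 7×1 + 5×3 + 6×3 + 8×2 + 6×4 = 80
Option 2: 7×5 + 5×5 + 6×1 + 8×1 + 6×1 = 80
Option 3: 7×2 + 5×4 + 6×5 + 8×3 + 6×3 = 106
Option 4: 7×4 + 5×2 + 6×2 + 8×5 + 6×2 = 102
Option 5: 7×3 + 5×1 + 6×4 + 8×4 + 6×5 = 112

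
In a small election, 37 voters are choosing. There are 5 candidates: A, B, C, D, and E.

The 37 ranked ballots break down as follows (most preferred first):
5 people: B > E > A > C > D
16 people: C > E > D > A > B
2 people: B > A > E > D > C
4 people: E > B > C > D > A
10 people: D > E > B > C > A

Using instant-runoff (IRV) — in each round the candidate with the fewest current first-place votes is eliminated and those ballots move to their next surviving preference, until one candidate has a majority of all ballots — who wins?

Round 1: A 0, B 7, C 16, D 10, E 4. A eliminated.
Round 2: B 7, C 16, D 10, E 4. E eliminated.
Round 3: B 11, C 16, D 10. D eliminated.
Round 4: B 21, C 16. B has a majority (≥19).

B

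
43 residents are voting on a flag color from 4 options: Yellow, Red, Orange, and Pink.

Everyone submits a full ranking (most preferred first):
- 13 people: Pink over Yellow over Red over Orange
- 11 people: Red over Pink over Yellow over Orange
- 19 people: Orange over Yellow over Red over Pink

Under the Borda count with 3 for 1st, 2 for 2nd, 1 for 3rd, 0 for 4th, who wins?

Yellow

Yellow: 13×2 + 11×1 + 19×2 = 75
Red: 13×1 + 11×3 + 19×1 = 65
Orange: 13×0 + 11×0 + 19×3 = 57
Pink: 13×3 + 11×2 + 19×0 = 61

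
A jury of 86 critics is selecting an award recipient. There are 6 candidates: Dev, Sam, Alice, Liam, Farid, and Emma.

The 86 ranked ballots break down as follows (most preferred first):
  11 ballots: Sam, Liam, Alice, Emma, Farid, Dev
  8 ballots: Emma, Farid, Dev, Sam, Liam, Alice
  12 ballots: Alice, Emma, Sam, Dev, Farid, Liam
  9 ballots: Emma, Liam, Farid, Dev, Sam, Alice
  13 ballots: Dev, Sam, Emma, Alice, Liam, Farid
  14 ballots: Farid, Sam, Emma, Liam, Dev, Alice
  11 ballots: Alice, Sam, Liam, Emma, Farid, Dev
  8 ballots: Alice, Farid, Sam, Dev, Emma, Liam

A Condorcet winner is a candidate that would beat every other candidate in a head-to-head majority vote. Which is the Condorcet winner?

Sam vs Dev: 56–30
Sam vs Alice: 55–31
Sam vs Liam: 77–9
Sam vs Farid: 47–39
Sam vs Emma: 57–29
Sam beats every other candidate.

Sam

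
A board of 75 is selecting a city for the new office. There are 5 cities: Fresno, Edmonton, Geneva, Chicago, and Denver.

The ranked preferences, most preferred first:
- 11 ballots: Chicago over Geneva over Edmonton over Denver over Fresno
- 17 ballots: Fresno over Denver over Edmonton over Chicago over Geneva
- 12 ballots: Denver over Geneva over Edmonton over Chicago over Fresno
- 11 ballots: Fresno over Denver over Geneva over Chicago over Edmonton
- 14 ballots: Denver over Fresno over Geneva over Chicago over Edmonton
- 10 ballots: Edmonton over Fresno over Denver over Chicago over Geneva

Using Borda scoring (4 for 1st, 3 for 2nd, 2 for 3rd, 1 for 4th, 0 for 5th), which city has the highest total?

Denver

Fresno: 11×0 + 17×4 + 12×0 + 11×4 + 14×3 + 10×3 = 184
Edmonton: 11×2 + 17×2 + 12×2 + 11×0 + 14×0 + 10×4 = 120
Geneva: 11×3 + 17×0 + 12×3 + 11×2 + 14×2 + 10×0 = 119
Chicago: 11×4 + 17×1 + 12×1 + 11×1 + 14×1 + 10×1 = 108
Denver: 11×1 + 17×3 + 12×4 + 11×3 + 14×4 + 10×2 = 219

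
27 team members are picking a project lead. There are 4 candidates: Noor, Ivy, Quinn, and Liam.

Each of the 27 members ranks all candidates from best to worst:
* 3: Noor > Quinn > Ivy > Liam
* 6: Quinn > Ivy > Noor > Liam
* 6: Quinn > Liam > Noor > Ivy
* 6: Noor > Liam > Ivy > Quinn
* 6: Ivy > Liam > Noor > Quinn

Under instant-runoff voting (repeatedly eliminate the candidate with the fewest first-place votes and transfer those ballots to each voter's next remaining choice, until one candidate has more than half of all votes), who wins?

Round 1: Noor 9, Ivy 6, Quinn 12, Liam 0. Liam eliminated.
Round 2: Noor 9, Ivy 6, Quinn 12. Ivy eliminated.
Round 3: Noor 15, Quinn 12. Noor has a majority (≥14).

Noor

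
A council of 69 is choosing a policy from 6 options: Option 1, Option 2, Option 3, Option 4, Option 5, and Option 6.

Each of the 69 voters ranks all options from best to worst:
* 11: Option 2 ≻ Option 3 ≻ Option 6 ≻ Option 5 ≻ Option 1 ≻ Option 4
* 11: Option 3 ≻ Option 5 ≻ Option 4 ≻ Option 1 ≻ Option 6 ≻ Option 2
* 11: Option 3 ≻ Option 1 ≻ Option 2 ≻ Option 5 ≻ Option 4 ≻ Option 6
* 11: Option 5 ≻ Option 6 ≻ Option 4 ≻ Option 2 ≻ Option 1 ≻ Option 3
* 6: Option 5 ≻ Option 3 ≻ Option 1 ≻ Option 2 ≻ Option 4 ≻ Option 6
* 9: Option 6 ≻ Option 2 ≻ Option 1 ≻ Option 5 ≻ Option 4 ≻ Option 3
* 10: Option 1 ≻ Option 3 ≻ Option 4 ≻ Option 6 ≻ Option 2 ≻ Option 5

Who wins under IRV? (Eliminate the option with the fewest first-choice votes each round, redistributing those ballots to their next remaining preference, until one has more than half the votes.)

Option 3

Round 1: Option 1 10, Option 2 11, Option 3 22, Option 4 0, Option 5 17, Option 6 9. Option 4 eliminated.
Round 2: Option 1 10, Option 2 11, Option 3 22, Option 5 17, Option 6 9. Option 6 eliminated.
Round 3: Option 1 10, Option 2 20, Option 3 22, Option 5 17. Option 1 eliminated.
Round 4: Option 2 20, Option 3 32, Option 5 17. Option 5 eliminated.
Round 5: Option 2 31, Option 3 38. Option 3 has a majority (≥35).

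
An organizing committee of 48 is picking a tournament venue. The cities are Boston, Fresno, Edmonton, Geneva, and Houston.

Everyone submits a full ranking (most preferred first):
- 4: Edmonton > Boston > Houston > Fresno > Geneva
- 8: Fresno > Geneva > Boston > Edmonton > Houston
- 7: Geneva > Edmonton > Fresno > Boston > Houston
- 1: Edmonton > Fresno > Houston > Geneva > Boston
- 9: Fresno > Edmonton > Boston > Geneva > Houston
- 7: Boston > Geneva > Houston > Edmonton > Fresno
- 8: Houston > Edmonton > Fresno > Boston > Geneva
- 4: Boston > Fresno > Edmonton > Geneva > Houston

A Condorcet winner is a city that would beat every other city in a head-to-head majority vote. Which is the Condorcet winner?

Edmonton

Edmonton vs Boston: 29–19
Edmonton vs Fresno: 27–21
Edmonton vs Geneva: 26–22
Edmonton vs Houston: 33–15
Edmonton beats every other city.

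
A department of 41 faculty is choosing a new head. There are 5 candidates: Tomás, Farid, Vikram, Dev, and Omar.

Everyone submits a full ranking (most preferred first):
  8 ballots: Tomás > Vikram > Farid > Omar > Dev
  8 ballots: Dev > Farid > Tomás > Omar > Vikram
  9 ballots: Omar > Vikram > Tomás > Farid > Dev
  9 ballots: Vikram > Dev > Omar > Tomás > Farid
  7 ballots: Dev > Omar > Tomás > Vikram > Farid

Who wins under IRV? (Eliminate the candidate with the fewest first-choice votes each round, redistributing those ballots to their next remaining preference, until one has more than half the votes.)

Vikram

Round 1: Tomás 8, Farid 0, Vikram 9, Dev 15, Omar 9. Farid eliminated.
Round 2: Tomás 8, Vikram 9, Dev 15, Omar 9. Tomás eliminated.
Round 3: Vikram 17, Dev 15, Omar 9. Omar eliminated.
Round 4: Vikram 26, Dev 15. Vikram has a majority (≥21).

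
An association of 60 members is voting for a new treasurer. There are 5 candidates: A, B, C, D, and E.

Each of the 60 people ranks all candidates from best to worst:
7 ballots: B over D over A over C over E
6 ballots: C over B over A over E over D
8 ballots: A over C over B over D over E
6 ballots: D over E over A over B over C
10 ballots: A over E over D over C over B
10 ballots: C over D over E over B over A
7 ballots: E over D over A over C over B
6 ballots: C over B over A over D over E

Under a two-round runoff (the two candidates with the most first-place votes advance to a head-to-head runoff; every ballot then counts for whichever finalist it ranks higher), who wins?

Round 1 first-place votes: A 18, B 7, C 22, D 6, E 7. C and A advance.
Runoff: C is ranked above A on 22 ballots, A above C on 38.

A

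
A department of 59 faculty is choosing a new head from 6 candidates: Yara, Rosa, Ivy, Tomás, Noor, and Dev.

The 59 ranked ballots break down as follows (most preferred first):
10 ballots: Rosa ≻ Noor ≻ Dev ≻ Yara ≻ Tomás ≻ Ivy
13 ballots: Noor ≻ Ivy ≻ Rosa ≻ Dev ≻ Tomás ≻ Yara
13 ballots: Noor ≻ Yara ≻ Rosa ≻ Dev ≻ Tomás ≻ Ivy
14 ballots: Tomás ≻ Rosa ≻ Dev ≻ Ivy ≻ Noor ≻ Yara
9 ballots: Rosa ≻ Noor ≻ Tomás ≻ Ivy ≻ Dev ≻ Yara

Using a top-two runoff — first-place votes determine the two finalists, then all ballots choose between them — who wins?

Rosa

Round 1 first-place votes: Yara 0, Rosa 19, Ivy 0, Tomás 14, Noor 26, Dev 0. Noor and Rosa advance.
Runoff: Noor is ranked above Rosa on 26 ballots, Rosa above Noor on 33.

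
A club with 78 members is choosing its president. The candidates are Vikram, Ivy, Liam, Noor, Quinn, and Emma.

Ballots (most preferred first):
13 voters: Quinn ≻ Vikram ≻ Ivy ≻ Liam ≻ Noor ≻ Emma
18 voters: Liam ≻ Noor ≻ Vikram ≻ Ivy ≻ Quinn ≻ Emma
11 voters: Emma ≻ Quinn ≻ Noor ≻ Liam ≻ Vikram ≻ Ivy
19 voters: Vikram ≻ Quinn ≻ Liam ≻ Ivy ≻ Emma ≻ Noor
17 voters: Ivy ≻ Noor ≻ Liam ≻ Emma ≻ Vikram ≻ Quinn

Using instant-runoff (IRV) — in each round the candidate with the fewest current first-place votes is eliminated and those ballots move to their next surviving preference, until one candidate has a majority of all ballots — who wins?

Quinn

Round 1: Vikram 19, Ivy 17, Liam 18, Noor 0, Quinn 13, Emma 11. Noor eliminated.
Round 2: Vikram 19, Ivy 17, Liam 18, Quinn 13, Emma 11. Emma eliminated.
Round 3: Vikram 19, Ivy 17, Liam 18, Quinn 24. Ivy eliminated.
Round 4: Vikram 19, Liam 35, Quinn 24. Vikram eliminated.
Round 5: Liam 35, Quinn 43. Quinn has a majority (≥40).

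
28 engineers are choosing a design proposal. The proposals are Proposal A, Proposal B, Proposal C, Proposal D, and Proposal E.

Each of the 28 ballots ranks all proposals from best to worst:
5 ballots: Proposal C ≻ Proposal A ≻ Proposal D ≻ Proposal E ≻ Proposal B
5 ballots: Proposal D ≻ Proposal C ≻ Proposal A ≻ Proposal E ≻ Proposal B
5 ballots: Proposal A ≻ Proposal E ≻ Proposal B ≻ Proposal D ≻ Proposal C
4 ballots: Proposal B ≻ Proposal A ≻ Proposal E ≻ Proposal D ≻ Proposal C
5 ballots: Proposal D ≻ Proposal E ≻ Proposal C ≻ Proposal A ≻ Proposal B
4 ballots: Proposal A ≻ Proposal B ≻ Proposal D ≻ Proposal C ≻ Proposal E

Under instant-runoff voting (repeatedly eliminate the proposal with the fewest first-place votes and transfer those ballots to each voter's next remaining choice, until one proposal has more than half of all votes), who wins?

Proposal A

Round 1: Proposal A 9, Proposal B 4, Proposal C 5, Proposal D 10, Proposal E 0. Proposal E eliminated.
Round 2: Proposal A 9, Proposal B 4, Proposal C 5, Proposal D 10. Proposal B eliminated.
Round 3: Proposal A 13, Proposal C 5, Proposal D 10. Proposal C eliminated.
Round 4: Proposal A 18, Proposal D 10. Proposal A has a majority (≥15).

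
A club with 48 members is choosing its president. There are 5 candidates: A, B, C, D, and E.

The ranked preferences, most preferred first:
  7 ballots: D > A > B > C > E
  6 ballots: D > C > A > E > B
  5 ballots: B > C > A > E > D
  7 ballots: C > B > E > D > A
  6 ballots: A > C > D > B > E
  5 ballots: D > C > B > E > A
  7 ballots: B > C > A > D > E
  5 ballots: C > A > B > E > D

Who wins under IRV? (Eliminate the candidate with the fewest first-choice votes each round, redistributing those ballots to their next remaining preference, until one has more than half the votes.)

C

Round 1: A 6, B 12, C 12, D 18, E 0. E eliminated.
Round 2: A 6, B 12, C 12, D 18. A eliminated.
Round 3: B 12, C 18, D 18. B eliminated.
Round 4: C 30, D 18. C has a majority (≥25).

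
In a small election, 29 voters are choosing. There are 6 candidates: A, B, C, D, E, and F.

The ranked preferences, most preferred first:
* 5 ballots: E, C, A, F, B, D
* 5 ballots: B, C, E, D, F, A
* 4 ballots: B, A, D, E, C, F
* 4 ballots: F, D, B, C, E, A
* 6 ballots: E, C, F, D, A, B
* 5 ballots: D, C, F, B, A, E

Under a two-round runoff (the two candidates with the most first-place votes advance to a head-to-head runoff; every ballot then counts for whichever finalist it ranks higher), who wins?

Round 1 first-place votes: A 0, B 9, C 0, D 5, E 11, F 4. E and B advance.
Runoff: E is ranked above B on 11 ballots, B above E on 18.

B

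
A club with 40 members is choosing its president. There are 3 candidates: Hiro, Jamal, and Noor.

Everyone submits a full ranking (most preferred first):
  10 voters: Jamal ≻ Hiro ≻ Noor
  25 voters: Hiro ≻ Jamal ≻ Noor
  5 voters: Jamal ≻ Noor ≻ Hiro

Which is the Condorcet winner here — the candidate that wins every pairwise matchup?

Hiro

Hiro vs Jamal: 25–15
Hiro vs Noor: 35–5
Hiro beats every other candidate.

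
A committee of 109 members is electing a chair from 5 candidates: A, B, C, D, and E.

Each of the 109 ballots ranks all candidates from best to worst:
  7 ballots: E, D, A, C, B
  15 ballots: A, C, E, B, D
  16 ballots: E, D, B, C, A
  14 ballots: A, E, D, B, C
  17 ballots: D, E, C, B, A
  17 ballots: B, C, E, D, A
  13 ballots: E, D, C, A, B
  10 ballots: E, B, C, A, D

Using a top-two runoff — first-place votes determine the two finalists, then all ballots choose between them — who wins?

E

Round 1 first-place votes: A 29, B 17, C 0, D 17, E 46. E and A advance.
Runoff: E is ranked above A on 80 ballots, A above E on 29.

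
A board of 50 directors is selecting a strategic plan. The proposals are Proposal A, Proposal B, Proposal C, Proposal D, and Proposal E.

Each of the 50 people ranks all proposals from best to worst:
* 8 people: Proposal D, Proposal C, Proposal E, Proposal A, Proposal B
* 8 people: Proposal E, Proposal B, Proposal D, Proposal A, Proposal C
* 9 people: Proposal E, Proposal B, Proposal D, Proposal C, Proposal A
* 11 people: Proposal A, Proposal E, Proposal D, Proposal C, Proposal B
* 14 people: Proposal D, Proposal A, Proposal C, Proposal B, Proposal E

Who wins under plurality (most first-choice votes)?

Proposal D

First-place votes: Proposal A 11, Proposal B 0, Proposal C 0, Proposal D 22, Proposal E 17.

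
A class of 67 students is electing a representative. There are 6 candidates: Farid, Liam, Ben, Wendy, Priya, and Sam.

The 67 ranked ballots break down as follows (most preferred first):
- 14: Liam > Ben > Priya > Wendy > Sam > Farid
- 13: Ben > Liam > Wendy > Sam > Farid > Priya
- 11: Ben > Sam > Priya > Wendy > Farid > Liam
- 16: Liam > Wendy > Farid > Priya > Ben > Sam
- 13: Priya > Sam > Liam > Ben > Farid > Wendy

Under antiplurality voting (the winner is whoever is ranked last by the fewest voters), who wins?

Ben

Last-place votes: Farid 14, Liam 11, Ben 0, Wendy 13, Priya 13, Sam 16.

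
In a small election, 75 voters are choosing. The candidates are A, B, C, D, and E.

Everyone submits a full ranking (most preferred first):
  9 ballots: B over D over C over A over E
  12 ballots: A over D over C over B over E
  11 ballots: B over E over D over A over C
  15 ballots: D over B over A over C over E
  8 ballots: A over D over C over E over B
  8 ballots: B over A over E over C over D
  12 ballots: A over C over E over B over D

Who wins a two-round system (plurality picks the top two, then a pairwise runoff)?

B

Round 1 first-place votes: A 32, B 28, C 0, D 15, E 0. A and B advance.
Runoff: A is ranked above B on 32 ballots, B above A on 43.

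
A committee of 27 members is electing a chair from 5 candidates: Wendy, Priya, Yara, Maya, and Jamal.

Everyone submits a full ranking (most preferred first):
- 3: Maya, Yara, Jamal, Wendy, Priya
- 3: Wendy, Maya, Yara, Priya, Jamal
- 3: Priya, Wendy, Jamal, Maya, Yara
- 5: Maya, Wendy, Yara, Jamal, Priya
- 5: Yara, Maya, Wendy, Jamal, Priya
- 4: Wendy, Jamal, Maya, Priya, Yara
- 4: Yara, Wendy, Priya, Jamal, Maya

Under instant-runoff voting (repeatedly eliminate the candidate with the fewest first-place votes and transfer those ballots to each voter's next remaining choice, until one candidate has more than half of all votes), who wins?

Round 1: Wendy 7, Priya 3, Yara 9, Maya 8, Jamal 0. Jamal eliminated.
Round 2: Wendy 7, Priya 3, Yara 9, Maya 8. Priya eliminated.
Round 3: Wendy 10, Yara 9, Maya 8. Maya eliminated.
Round 4: Wendy 15, Yara 12. Wendy has a majority (≥14).

Wendy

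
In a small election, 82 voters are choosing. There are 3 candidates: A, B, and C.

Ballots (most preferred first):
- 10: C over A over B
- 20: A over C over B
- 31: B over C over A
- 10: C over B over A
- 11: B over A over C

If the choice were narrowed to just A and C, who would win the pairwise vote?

A is ranked above C on 31 ballots; C above A on 51.

C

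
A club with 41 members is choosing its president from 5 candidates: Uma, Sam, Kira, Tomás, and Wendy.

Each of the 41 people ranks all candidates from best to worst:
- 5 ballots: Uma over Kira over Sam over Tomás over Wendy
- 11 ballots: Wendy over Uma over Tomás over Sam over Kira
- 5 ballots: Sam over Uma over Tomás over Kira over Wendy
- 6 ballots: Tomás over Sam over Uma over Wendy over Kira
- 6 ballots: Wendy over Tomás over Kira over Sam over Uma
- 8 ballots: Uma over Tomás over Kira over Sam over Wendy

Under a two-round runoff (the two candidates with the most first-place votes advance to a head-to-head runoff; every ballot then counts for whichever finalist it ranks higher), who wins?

Round 1 first-place votes: Uma 13, Sam 5, Kira 0, Tomás 6, Wendy 17. Wendy and Uma advance.
Runoff: Wendy is ranked above Uma on 17 ballots, Uma above Wendy on 24.

Uma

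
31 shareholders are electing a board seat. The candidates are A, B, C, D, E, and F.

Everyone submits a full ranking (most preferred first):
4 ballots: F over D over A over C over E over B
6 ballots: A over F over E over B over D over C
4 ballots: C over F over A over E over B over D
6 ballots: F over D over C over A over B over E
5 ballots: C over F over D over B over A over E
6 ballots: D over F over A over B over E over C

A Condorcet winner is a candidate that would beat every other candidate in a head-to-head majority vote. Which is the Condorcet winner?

F vs A: 25–6
F vs B: 31–0
F vs C: 22–9
F vs D: 25–6
F vs E: 31–0
F beats every other candidate.

F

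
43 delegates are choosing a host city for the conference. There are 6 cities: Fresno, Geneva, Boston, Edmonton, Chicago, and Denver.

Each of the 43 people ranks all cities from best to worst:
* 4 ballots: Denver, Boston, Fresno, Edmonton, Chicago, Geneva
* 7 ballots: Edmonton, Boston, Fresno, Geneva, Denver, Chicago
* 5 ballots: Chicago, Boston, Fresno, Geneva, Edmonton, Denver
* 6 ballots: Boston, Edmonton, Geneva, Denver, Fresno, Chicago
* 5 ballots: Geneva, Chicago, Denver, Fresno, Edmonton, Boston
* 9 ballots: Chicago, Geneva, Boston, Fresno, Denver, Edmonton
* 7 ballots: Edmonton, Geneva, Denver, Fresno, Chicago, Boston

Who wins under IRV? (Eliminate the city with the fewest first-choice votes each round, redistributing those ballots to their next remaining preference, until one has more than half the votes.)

Edmonton

Round 1: Fresno 0, Geneva 5, Boston 6, Edmonton 14, Chicago 14, Denver 4. Fresno eliminated.
Round 2: Geneva 5, Boston 6, Edmonton 14, Chicago 14, Denver 4. Denver eliminated.
Round 3: Geneva 5, Boston 10, Edmonton 14, Chicago 14. Geneva eliminated.
Round 4: Boston 10, Edmonton 14, Chicago 19. Boston eliminated.
Round 5: Edmonton 24, Chicago 19. Edmonton has a majority (≥22).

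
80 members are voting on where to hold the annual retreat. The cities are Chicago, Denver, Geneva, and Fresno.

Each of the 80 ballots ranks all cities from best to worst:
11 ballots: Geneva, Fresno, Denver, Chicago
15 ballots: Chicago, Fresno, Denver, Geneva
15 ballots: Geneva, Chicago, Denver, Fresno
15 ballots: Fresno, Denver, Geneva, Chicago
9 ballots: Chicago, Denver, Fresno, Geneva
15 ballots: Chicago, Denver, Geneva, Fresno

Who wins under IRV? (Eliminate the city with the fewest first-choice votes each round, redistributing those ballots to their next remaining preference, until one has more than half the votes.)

Geneva

Round 1: Chicago 39, Denver 0, Geneva 26, Fresno 15. Denver eliminated.
Round 2: Chicago 39, Geneva 26, Fresno 15. Fresno eliminated.
Round 3: Chicago 39, Geneva 41. Geneva has a majority (≥41).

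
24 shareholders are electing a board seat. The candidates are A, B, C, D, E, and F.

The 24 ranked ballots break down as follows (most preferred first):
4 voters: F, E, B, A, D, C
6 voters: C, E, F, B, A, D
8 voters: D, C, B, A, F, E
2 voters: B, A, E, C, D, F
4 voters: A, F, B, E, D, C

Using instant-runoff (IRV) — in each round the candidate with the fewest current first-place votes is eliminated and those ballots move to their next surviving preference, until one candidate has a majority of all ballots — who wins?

A

Round 1: A 4, B 2, C 6, D 8, E 0, F 4. E eliminated.
Round 2: A 4, B 2, C 6, D 8, F 4. B eliminated.
Round 3: A 6, C 6, D 8, F 4. F eliminated.
Round 4: A 10, C 6, D 8. C eliminated.
Round 5: A 16, D 8. A has a majority (≥13).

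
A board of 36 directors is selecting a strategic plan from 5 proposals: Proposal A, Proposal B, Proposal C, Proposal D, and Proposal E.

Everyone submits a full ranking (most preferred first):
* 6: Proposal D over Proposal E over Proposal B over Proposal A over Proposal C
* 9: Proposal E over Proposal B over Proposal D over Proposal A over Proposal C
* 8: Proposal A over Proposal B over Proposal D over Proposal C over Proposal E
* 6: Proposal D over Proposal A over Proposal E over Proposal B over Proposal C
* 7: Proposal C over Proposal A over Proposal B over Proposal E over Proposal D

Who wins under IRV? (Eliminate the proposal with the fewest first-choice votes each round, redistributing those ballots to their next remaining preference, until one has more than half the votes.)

Round 1: Proposal A 8, Proposal B 0, Proposal C 7, Proposal D 12, Proposal E 9. Proposal B eliminated.
Round 2: Proposal A 8, Proposal C 7, Proposal D 12, Proposal E 9. Proposal C eliminated.
Round 3: Proposal A 15, Proposal D 12, Proposal E 9. Proposal E eliminated.
Round 4: Proposal A 15, Proposal D 21. Proposal D has a majority (≥19).

Proposal D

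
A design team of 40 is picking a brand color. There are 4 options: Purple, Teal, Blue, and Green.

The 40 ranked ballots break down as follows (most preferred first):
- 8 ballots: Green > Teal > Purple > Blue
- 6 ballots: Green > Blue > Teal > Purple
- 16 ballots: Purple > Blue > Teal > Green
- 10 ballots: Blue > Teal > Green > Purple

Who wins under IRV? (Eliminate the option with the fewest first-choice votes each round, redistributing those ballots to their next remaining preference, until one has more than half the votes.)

Round 1: Purple 16, Teal 0, Blue 10, Green 14. Teal eliminated.
Round 2: Purple 16, Blue 10, Green 14. Blue eliminated.
Round 3: Purple 16, Green 24. Green has a majority (≥21).

Green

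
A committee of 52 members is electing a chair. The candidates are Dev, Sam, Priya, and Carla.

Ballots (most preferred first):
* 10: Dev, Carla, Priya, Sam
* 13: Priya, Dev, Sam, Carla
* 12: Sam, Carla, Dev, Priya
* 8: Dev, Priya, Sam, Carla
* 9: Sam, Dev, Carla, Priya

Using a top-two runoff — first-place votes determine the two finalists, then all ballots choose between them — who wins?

Dev

Round 1 first-place votes: Dev 18, Sam 21, Priya 13, Carla 0. Sam and Dev advance.
Runoff: Sam is ranked above Dev on 21 ballots, Dev above Sam on 31.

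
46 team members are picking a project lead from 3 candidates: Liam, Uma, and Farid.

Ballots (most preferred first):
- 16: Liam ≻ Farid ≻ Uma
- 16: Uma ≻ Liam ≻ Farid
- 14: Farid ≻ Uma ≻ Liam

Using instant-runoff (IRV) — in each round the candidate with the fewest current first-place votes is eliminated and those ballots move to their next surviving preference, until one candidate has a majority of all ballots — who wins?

Uma

Round 1: Liam 16, Uma 16, Farid 14. Farid eliminated.
Round 2: Liam 16, Uma 30. Uma has a majority (≥24).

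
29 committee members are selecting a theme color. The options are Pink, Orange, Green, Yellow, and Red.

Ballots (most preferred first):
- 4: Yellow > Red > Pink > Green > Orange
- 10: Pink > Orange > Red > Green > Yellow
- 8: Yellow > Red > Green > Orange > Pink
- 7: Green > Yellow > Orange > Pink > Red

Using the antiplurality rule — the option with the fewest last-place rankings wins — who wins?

Green

Last-place votes: Pink 8, Orange 4, Green 0, Yellow 10, Red 7.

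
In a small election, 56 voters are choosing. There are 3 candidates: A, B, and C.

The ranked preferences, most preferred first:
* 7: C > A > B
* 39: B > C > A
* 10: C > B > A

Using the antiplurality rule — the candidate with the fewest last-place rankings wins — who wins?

C

Last-place votes: A 49, B 7, C 0.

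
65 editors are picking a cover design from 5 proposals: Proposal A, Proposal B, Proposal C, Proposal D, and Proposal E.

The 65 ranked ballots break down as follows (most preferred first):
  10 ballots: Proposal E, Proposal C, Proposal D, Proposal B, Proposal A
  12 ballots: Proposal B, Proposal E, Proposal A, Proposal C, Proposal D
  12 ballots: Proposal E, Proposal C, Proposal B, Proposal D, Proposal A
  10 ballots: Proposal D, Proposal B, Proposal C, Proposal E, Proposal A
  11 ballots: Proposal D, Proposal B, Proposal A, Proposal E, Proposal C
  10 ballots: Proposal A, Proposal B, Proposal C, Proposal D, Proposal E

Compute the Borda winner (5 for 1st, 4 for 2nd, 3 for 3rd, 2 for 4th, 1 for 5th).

Proposal A: 10×1 + 12×3 + 12×1 + 10×1 + 11×3 + 10×5 = 151
Proposal B: 10×2 + 12×5 + 12×3 + 10×4 + 11×4 + 10×4 = 240
Proposal C: 10×4 + 12×2 + 12×4 + 10×3 + 11×1 + 10×3 = 183
Proposal D: 10×3 + 12×1 + 12×2 + 10×5 + 11×5 + 10×2 = 191
Proposal E: 10×5 + 12×4 + 12×5 + 10×2 + 11×2 + 10×1 = 210

Proposal B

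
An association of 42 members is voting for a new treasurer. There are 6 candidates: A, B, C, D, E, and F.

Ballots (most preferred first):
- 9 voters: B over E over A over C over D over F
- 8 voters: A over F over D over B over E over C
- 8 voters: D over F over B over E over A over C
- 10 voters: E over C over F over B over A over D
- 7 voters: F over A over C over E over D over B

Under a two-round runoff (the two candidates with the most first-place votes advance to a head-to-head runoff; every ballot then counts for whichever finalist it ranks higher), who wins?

B

Round 1 first-place votes: A 8, B 9, C 0, D 8, E 10, F 7. E and B advance.
Runoff: E is ranked above B on 17 ballots, B above E on 25.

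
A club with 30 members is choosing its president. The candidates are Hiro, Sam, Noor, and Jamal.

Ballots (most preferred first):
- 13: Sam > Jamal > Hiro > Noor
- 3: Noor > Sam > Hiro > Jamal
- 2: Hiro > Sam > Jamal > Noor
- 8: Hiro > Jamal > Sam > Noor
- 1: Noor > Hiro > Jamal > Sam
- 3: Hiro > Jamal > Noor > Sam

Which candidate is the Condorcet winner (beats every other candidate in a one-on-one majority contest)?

Sam

Sam vs Hiro: 16–14
Sam vs Noor: 23–7
Sam vs Jamal: 18–12
Sam beats every other candidate.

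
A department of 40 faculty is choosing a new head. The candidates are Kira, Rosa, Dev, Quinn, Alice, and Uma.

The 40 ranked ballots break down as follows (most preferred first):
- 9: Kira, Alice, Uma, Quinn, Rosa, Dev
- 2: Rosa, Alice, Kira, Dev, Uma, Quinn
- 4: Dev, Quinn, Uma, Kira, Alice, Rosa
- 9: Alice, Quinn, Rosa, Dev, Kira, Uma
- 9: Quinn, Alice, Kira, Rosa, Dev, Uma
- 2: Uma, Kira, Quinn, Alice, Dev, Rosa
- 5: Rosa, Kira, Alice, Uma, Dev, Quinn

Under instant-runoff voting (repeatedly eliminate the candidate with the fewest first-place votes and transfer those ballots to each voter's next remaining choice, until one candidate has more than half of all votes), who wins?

Round 1: Kira 9, Rosa 7, Dev 4, Quinn 9, Alice 9, Uma 2. Uma eliminated.
Round 2: Kira 11, Rosa 7, Dev 4, Quinn 9, Alice 9. Dev eliminated.
Round 3: Kira 11, Rosa 7, Quinn 13, Alice 9. Rosa eliminated.
Round 4: Kira 16, Quinn 13, Alice 11. Alice eliminated.
Round 5: Kira 18, Quinn 22. Quinn has a majority (≥21).

Quinn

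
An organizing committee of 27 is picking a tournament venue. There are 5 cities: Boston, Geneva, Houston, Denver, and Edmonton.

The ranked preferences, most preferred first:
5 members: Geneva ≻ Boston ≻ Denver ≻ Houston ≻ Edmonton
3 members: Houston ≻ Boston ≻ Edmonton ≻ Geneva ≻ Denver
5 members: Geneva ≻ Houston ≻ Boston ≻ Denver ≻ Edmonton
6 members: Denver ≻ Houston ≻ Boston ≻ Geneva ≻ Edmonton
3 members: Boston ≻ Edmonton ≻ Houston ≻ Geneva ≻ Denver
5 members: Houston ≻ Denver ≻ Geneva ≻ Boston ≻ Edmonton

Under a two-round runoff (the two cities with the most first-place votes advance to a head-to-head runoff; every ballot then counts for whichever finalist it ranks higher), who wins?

Houston

Round 1 first-place votes: Boston 3, Geneva 10, Houston 8, Denver 6, Edmonton 0. Geneva and Houston advance.
Runoff: Geneva is ranked above Houston on 10 ballots, Houston above Geneva on 17.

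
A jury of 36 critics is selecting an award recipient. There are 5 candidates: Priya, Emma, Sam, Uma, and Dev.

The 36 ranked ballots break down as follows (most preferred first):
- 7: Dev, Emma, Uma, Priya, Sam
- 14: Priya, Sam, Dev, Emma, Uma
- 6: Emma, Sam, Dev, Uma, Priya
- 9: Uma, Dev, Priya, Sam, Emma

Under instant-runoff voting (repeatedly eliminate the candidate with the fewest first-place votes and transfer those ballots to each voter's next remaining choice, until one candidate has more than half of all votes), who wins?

Round 1: Priya 14, Emma 6, Sam 0, Uma 9, Dev 7. Sam eliminated.
Round 2: Priya 14, Emma 6, Uma 9, Dev 7. Emma eliminated.
Round 3: Priya 14, Uma 9, Dev 13. Uma eliminated.
Round 4: Priya 14, Dev 22. Dev has a majority (≥19).

Dev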